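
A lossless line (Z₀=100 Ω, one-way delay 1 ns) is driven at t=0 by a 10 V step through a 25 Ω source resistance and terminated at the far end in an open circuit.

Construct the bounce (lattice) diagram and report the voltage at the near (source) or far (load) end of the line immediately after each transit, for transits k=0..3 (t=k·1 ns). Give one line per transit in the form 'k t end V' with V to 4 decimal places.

0 0 source 8.0000
1 1 load 16.0000
2 2 source 11.2000
3 3 load 6.4000

Γ_L=1.000000, Γ_S=-0.600000; launch V₁=10·100/125=8.000000
k=0 src: V=8.0000
k=1 load: inc=8.000000, refl=8.000000·1.000000=8.0000; V=0.000000+8.000000+8.000000=16.0000
k=2 src: inc=8.000000, refl=8.000000·-0.600000=-4.8000; V=8.000000+8.000000+-4.800000=11.2000
k=3 load: inc=-4.800000, refl=-4.800000·1.000000=-4.8000; V=16.000000+-4.800000+-4.800000=6.4000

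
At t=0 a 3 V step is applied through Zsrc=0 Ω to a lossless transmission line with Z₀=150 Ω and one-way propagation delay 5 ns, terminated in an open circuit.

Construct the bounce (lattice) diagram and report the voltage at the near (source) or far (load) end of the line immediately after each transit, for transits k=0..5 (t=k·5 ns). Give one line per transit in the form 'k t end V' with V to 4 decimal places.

0 0 source 3.0000
1 5 load 6.0000
2 10 source 3.0000
3 15 load 0.0000
4 20 source 3.0000
5 25 load 6.0000

Γ_L=1.000000, Γ_S=-1.000000; launch V₁=3·150/150=3.000000
k=0 src: V=3.0000
k=1 load: inc=3.000000, refl=3.000000·1.000000=3.0000; V=0.000000+3.000000+3.000000=6.0000
k=2 src: inc=3.000000, refl=3.000000·-1.000000=-3.0000; V=3.000000+3.000000+-3.000000=3.0000
k=3 load: inc=-3.000000, refl=-3.000000·1.000000=-3.0000; V=6.000000+-3.000000+-3.000000=0.0000
k=4 src: inc=-3.000000, refl=-3.000000·-1.000000=3.0000; V=3.000000+-3.000000+3.000000=3.0000
k=5 load: inc=3.000000, refl=3.000000·1.000000=3.0000; V=0.000000+3.000000+3.000000=6.0000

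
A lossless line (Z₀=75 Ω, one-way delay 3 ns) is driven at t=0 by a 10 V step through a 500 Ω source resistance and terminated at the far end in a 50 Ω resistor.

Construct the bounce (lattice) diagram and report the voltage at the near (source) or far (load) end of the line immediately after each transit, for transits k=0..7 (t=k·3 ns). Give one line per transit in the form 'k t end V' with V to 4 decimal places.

0 0 source 1.3043
1 3 load 1.0435
2 6 source 0.8507
3 9 load 0.8892
4 12 source 0.9177
5 15 load 0.9120
6 18 source 0.9078
7 21 load 0.9087

Γ_L=-0.200000, Γ_S=0.739130; launch V₁=10·75/575=1.304348
k=0 src: V=1.3043
k=1 load: inc=1.304348, refl=1.304348·-0.200000=-0.2609; V=0.000000+1.304348+-0.260870=1.0435
k=2 src: inc=-0.260870, refl=-0.260870·0.739130=-0.1928; V=1.304348+-0.260870+-0.192817=0.8507
k=3 load: inc=-0.192817, refl=-0.192817·-0.200000=0.0386; V=1.043478+-0.192817+0.038563=0.8892
k=4 src: inc=0.038563, refl=0.038563·0.739130=0.0285; V=0.850662+0.038563+0.028503=0.9177
k=5 load: inc=0.028503, refl=0.028503·-0.200000=-0.0057; V=0.889225+0.028503+-0.005701=0.9120
k=6 src: inc=-0.005701, refl=-0.005701·0.739130=-0.0042; V=0.917728+-0.005701+-0.004214=0.9078
k=7 load: inc=-0.004214, refl=-0.004214·-0.200000=0.0008; V=0.912028+-0.004214+0.000843=0.9087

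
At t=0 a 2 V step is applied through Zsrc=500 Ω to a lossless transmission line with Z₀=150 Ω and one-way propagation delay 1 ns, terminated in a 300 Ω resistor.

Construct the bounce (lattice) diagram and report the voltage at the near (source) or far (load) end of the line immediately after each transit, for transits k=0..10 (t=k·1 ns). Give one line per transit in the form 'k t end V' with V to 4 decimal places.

Γ_L=0.333333, Γ_S=0.538462; launch V₁=2·150/650=0.461538
k=0 src: V=0.4615
k=1 load: inc=0.461538, refl=0.461538·0.333333=0.1538; V=0.000000+0.461538+0.153846=0.6154
k=2 src: inc=0.153846, refl=0.153846·0.538462=0.0828; V=0.461538+0.153846+0.082840=0.6982
k=3 load: inc=0.082840, refl=0.082840·0.333333=0.0276; V=0.615385+0.082840+0.027613=0.7258
k=4 src: inc=0.027613, refl=0.027613·0.538462=0.0149; V=0.698225+0.027613+0.014869=0.7407
k=5 load: inc=0.014869, refl=0.014869·0.333333=0.0050; V=0.725838+0.014869+0.004956=0.7457
k=6 src: inc=0.004956, refl=0.004956·0.538462=0.0027; V=0.740707+0.004956+0.002669=0.7483
k=7 load: inc=0.002669, refl=0.002669·0.333333=0.0009; V=0.745663+0.002669+0.000890=0.7492
k=8 src: inc=0.000890, refl=0.000890·0.538462=0.0005; V=0.748332+0.000890+0.000479=0.7497
k=9 load: inc=0.000479, refl=0.000479·0.333333=0.0002; V=0.749222+0.000479+0.000160=0.7499
k=10 src: inc=0.000160, refl=0.000160·0.538462=0.0001; V=0.749701+0.000160+0.000086=0.7499

0 0 source 0.4615
1 1 load 0.6154
2 2 source 0.6982
3 3 load 0.7258
4 4 source 0.7407
5 5 load 0.7457
6 6 source 0.7483
7 7 load 0.7492
8 8 source 0.7497
9 9 load 0.7499
10 10 source 0.7499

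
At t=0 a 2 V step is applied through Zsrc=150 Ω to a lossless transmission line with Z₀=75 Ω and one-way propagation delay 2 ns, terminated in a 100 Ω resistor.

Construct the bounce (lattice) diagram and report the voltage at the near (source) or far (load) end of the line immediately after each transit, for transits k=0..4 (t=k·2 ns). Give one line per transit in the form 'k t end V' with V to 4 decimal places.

Γ_L=0.142857, Γ_S=0.333333; launch V₁=2·75/225=0.666667
k=0 src: V=0.6667
k=1 load: inc=0.666667, refl=0.666667·0.142857=0.0952; V=0.000000+0.666667+0.095238=0.7619
k=2 src: inc=0.095238, refl=0.095238·0.333333=0.0317; V=0.666667+0.095238+0.031746=0.7937
k=3 load: inc=0.031746, refl=0.031746·0.142857=0.0045; V=0.761905+0.031746+0.004535=0.7982
k=4 src: inc=0.004535, refl=0.004535·0.333333=0.0015; V=0.793651+0.004535+0.001512=0.7997

0 0 source 0.6667
1 2 load 0.7619
2 4 source 0.7937
3 6 load 0.7982
4 8 source 0.7997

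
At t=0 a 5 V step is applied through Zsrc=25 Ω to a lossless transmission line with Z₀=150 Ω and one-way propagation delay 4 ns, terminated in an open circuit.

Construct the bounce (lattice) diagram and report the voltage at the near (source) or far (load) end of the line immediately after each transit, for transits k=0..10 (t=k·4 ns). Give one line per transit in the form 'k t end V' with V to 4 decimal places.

0 0 source 4.2857
1 4 load 8.5714
2 8 source 5.5102
3 12 load 2.4490
4 16 source 4.6356
5 20 load 6.8222
6 24 source 5.2603
7 28 load 3.6985
8 32 source 4.8141
9 36 load 5.9297
10 40 source 5.1328

Γ_L=1.000000, Γ_S=-0.714286; launch V₁=5·150/175=4.285714
k=0 src: V=4.2857
k=1 load: inc=4.285714, refl=4.285714·1.000000=4.2857; V=0.000000+4.285714+4.285714=8.5714
k=2 src: inc=4.285714, refl=4.285714·-0.714286=-3.0612; V=4.285714+4.285714+-3.061224=5.5102
k=3 load: inc=-3.061224, refl=-3.061224·1.000000=-3.0612; V=8.571429+-3.061224+-3.061224=2.4490
k=4 src: inc=-3.061224, refl=-3.061224·-0.714286=2.1866; V=5.510204+-3.061224+2.186589=4.6356
k=5 load: inc=2.186589, refl=2.186589·1.000000=2.1866; V=2.448980+2.186589+2.186589=6.8222
k=6 src: inc=2.186589, refl=2.186589·-0.714286=-1.5618; V=4.635569+2.186589+-1.561849=5.2603
k=7 load: inc=-1.561849, refl=-1.561849·1.000000=-1.5618; V=6.822157+-1.561849+-1.561849=3.6985
k=8 src: inc=-1.561849, refl=-1.561849·-0.714286=1.1156; V=5.260308+-1.561849+1.115607=4.8141
k=9 load: inc=1.115607, refl=1.115607·1.000000=1.1156; V=3.698459+1.115607+1.115607=5.9297
k=10 src: inc=1.115607, refl=1.115607·-0.714286=-0.7969; V=4.814066+1.115607+-0.796862=5.1328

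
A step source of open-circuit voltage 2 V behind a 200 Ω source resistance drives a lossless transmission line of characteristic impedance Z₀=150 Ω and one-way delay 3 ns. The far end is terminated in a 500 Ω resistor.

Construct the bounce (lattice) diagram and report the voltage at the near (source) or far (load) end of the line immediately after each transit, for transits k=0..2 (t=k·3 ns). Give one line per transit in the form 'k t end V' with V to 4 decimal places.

0 0 source 0.8571
1 3 load 1.3187
2 6 source 1.3846

Γ_L=0.538462, Γ_S=0.142857; launch V₁=2·150/350=0.857143
k=0 src: V=0.8571
k=1 load: inc=0.857143, refl=0.857143·0.538462=0.4615; V=0.000000+0.857143+0.461538=1.3187
k=2 src: inc=0.461538, refl=0.461538·0.142857=0.0659; V=0.857143+0.461538+0.065934=1.3846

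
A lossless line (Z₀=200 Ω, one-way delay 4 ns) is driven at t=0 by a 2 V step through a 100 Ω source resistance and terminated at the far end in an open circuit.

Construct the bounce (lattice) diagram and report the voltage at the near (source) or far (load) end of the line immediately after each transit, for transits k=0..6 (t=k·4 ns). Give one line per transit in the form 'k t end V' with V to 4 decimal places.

Γ_L=1.000000, Γ_S=-0.333333; launch V₁=2·200/300=1.333333
k=0 src: V=1.3333
k=1 load: inc=1.333333, refl=1.333333·1.000000=1.3333; V=0.000000+1.333333+1.333333=2.6667
k=2 src: inc=1.333333, refl=1.333333·-0.333333=-0.4444; V=1.333333+1.333333+-0.444444=2.2222
k=3 load: inc=-0.444444, refl=-0.444444·1.000000=-0.4444; V=2.666667+-0.444444+-0.444444=1.7778
k=4 src: inc=-0.444444, refl=-0.444444·-0.333333=0.1481; V=2.222222+-0.444444+0.148148=1.9259
k=5 load: inc=0.148148, refl=0.148148·1.000000=0.1481; V=1.777778+0.148148+0.148148=2.0741
k=6 src: inc=0.148148, refl=0.148148·-0.333333=-0.0494; V=1.925926+0.148148+-0.049383=2.0247

0 0 source 1.3333
1 4 load 2.6667
2 8 source 2.2222
3 12 load 1.7778
4 16 source 1.9259
5 20 load 2.0741
6 24 source 2.0247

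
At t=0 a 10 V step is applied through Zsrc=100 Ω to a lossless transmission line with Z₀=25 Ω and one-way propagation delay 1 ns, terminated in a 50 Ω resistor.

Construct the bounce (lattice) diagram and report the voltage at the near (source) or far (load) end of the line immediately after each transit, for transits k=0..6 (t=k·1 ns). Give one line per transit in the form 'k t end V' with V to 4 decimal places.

Γ_L=0.333333, Γ_S=0.600000; launch V₁=10·25/125=2.000000
k=0 src: V=2.0000
k=1 load: inc=2.000000, refl=2.000000·0.333333=0.6667; V=0.000000+2.000000+0.666667=2.6667
k=2 src: inc=0.666667, refl=0.666667·0.600000=0.4000; V=2.000000+0.666667+0.400000=3.0667
k=3 load: inc=0.400000, refl=0.400000·0.333333=0.1333; V=2.666667+0.400000+0.133333=3.2000
k=4 src: inc=0.133333, refl=0.133333·0.600000=0.0800; V=3.066667+0.133333+0.080000=3.2800
k=5 load: inc=0.080000, refl=0.080000·0.333333=0.0267; V=3.200000+0.080000+0.026667=3.3067
k=6 src: inc=0.026667, refl=0.026667·0.600000=0.0160; V=3.280000+0.026667+0.016000=3.3227

0 0 source 2.0000
1 1 load 2.6667
2 2 source 3.0667
3 3 load 3.2000
4 4 source 3.2800
5 5 load 3.3067
6 6 source 3.3227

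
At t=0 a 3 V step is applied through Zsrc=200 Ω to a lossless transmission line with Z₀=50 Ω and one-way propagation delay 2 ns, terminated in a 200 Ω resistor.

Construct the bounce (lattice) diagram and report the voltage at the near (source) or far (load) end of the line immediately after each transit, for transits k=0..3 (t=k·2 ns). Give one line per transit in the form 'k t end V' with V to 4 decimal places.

0 0 source 0.6000
1 2 load 0.9600
2 4 source 1.1760
3 6 load 1.3056

Γ_L=0.600000, Γ_S=0.600000; launch V₁=3·50/250=0.600000
k=0 src: V=0.6000
k=1 load: inc=0.600000, refl=0.600000·0.600000=0.3600; V=0.000000+0.600000+0.360000=0.9600
k=2 src: inc=0.360000, refl=0.360000·0.600000=0.2160; V=0.600000+0.360000+0.216000=1.1760
k=3 load: inc=0.216000, refl=0.216000·0.600000=0.1296; V=0.960000+0.216000+0.129600=1.3056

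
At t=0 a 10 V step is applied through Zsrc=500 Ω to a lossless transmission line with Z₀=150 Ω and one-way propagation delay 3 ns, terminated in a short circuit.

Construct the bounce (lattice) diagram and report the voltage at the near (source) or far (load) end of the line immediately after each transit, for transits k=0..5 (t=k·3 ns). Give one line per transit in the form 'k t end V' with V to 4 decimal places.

Γ_L=-1.000000, Γ_S=0.538462; launch V₁=10·150/650=2.307692
k=0 src: V=2.3077
k=1 load: inc=2.307692, refl=2.307692·-1.000000=-2.3077; V=0.000000+2.307692+-2.307692=0.0000
k=2 src: inc=-2.307692, refl=-2.307692·0.538462=-1.2426; V=2.307692+-2.307692+-1.242604=-1.2426
k=3 load: inc=-1.242604, refl=-1.242604·-1.000000=1.2426; V=0.000000+-1.242604+1.242604=0.0000
k=4 src: inc=1.242604, refl=1.242604·0.538462=0.6691; V=-1.242604+1.242604+0.669094=0.6691
k=5 load: inc=0.669094, refl=0.669094·-1.000000=-0.6691; V=0.000000+0.669094+-0.669094=0.0000

0 0 source 2.3077
1 3 load 0.0000
2 6 source -1.2426
3 9 load 0.0000
4 12 source 0.6691
5 15 load 0.0000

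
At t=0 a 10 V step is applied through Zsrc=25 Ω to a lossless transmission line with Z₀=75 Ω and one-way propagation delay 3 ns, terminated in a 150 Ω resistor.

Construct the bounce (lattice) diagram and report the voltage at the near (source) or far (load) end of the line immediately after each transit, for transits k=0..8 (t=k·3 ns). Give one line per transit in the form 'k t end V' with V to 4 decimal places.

0 0 source 7.5000
1 3 load 10.0000
2 6 source 8.7500
3 9 load 8.3333
4 12 source 8.5417
5 15 load 8.6111
6 18 source 8.5764
7 21 load 8.5648
8 24 source 8.5706

Γ_L=0.333333, Γ_S=-0.500000; launch V₁=10·75/100=7.500000
k=0 src: V=7.5000
k=1 load: inc=7.500000, refl=7.500000·0.333333=2.5000; V=0.000000+7.500000+2.500000=10.0000
k=2 src: inc=2.500000, refl=2.500000·-0.500000=-1.2500; V=7.500000+2.500000+-1.250000=8.7500
k=3 load: inc=-1.250000, refl=-1.250000·0.333333=-0.4167; V=10.000000+-1.250000+-0.416667=8.3333
k=4 src: inc=-0.416667, refl=-0.416667·-0.500000=0.2083; V=8.750000+-0.416667+0.208333=8.5417
k=5 load: inc=0.208333, refl=0.208333·0.333333=0.0694; V=8.333333+0.208333+0.069444=8.6111
k=6 src: inc=0.069444, refl=0.069444·-0.500000=-0.0347; V=8.541667+0.069444+-0.034722=8.5764
k=7 load: inc=-0.034722, refl=-0.034722·0.333333=-0.0116; V=8.611111+-0.034722+-0.011574=8.5648
k=8 src: inc=-0.011574, refl=-0.011574·-0.500000=0.0058; V=8.576389+-0.011574+0.005787=8.5706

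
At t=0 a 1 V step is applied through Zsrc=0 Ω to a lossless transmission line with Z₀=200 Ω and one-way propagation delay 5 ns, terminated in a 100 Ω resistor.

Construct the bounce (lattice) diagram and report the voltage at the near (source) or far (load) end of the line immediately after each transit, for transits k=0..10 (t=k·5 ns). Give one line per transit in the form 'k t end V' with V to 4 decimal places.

0 0 source 1.0000
1 5 load 0.6667
2 10 source 1.0000
3 15 load 0.8889
4 20 source 1.0000
5 25 load 0.9630
6 30 source 1.0000
7 35 load 0.9877
8 40 source 1.0000
9 45 load 0.9959
10 50 source 1.0000

Γ_L=-0.333333, Γ_S=-1.000000; launch V₁=1·200/200=1.000000
k=0 src: V=1.0000
k=1 load: inc=1.000000, refl=1.000000·-0.333333=-0.3333; V=0.000000+1.000000+-0.333333=0.6667
k=2 src: inc=-0.333333, refl=-0.333333·-1.000000=0.3333; V=1.000000+-0.333333+0.333333=1.0000
k=3 load: inc=0.333333, refl=0.333333·-0.333333=-0.1111; V=0.666667+0.333333+-0.111111=0.8889
k=4 src: inc=-0.111111, refl=-0.111111·-1.000000=0.1111; V=1.000000+-0.111111+0.111111=1.0000
k=5 load: inc=0.111111, refl=0.111111·-0.333333=-0.0370; V=0.888889+0.111111+-0.037037=0.9630
k=6 src: inc=-0.037037, refl=-0.037037·-1.000000=0.0370; V=1.000000+-0.037037+0.037037=1.0000
k=7 load: inc=0.037037, refl=0.037037·-0.333333=-0.0123; V=0.962963+0.037037+-0.012346=0.9877
k=8 src: inc=-0.012346, refl=-0.012346·-1.000000=0.0123; V=1.000000+-0.012346+0.012346=1.0000
k=9 load: inc=0.012346, refl=0.012346·-0.333333=-0.0041; V=0.987654+0.012346+-0.004115=0.9959
k=10 src: inc=-0.004115, refl=-0.004115·-1.000000=0.0041; V=1.000000+-0.004115+0.004115=1.0000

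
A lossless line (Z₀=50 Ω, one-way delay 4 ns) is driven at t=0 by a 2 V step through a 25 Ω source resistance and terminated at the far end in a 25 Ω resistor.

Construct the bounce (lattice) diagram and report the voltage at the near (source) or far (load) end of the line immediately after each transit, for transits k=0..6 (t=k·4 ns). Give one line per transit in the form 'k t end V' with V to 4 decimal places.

Γ_L=-0.333333, Γ_S=-0.333333; launch V₁=2·50/75=1.333333
k=0 src: V=1.3333
k=1 load: inc=1.333333, refl=1.333333·-0.333333=-0.4444; V=0.000000+1.333333+-0.444444=0.8889
k=2 src: inc=-0.444444, refl=-0.444444·-0.333333=0.1481; V=1.333333+-0.444444+0.148148=1.0370
k=3 load: inc=0.148148, refl=0.148148·-0.333333=-0.0494; V=0.888889+0.148148+-0.049383=0.9877
k=4 src: inc=-0.049383, refl=-0.049383·-0.333333=0.0165; V=1.037037+-0.049383+0.016461=1.0041
k=5 load: inc=0.016461, refl=0.016461·-0.333333=-0.0055; V=0.987654+0.016461+-0.005487=0.9986
k=6 src: inc=-0.005487, refl=-0.005487·-0.333333=0.0018; V=1.004115+-0.005487+0.001829=1.0005

0 0 source 1.3333
1 4 load 0.8889
2 8 source 1.0370
3 12 load 0.9877
4 16 source 1.0041
5 20 load 0.9986
6 24 source 1.0005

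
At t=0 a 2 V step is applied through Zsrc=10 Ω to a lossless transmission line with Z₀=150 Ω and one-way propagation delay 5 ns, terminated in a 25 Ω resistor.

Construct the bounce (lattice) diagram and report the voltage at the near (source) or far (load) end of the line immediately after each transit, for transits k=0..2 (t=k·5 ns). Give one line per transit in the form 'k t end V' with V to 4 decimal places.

Γ_L=-0.714286, Γ_S=-0.875000; launch V₁=2·150/160=1.875000
k=0 src: V=1.8750
k=1 load: inc=1.875000, refl=1.875000·-0.714286=-1.3393; V=0.000000+1.875000+-1.339286=0.5357
k=2 src: inc=-1.339286, refl=-1.339286·-0.875000=1.1719; V=1.875000+-1.339286+1.171875=1.7076

0 0 source 1.8750
1 5 load 0.5357
2 10 source 1.7076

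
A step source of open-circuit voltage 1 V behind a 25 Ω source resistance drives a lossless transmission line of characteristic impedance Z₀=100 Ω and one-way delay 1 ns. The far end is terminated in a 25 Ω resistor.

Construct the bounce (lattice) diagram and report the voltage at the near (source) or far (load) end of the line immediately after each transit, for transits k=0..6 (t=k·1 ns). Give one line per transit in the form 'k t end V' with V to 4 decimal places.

Γ_L=-0.600000, Γ_S=-0.600000; launch V₁=1·100/125=0.800000
k=0 src: V=0.8000
k=1 load: inc=0.800000, refl=0.800000·-0.600000=-0.4800; V=0.000000+0.800000+-0.480000=0.3200
k=2 src: inc=-0.480000, refl=-0.480000·-0.600000=0.2880; V=0.800000+-0.480000+0.288000=0.6080
k=3 load: inc=0.288000, refl=0.288000·-0.600000=-0.1728; V=0.320000+0.288000+-0.172800=0.4352
k=4 src: inc=-0.172800, refl=-0.172800·-0.600000=0.1037; V=0.608000+-0.172800+0.103680=0.5389
k=5 load: inc=0.103680, refl=0.103680·-0.600000=-0.0622; V=0.435200+0.103680+-0.062208=0.4767
k=6 src: inc=-0.062208, refl=-0.062208·-0.600000=0.0373; V=0.538880+-0.062208+0.037325=0.5140

0 0 source 0.8000
1 1 load 0.3200
2 2 source 0.6080
3 3 load 0.4352
4 4 source 0.5389
5 5 load 0.4767
6 6 source 0.5140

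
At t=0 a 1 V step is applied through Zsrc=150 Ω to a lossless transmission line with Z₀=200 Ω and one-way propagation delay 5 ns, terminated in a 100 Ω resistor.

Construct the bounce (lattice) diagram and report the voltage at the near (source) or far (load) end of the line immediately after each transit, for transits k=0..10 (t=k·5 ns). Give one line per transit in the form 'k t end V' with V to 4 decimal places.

0 0 source 0.5714
1 5 load 0.3810
2 10 source 0.4082
3 15 load 0.3991
4 20 source 0.4004
5 25 load 0.4000
6 30 source 0.4000
7 35 load 0.4000
8 40 source 0.4000
9 45 load 0.4000
10 50 source 0.4000

Γ_L=-0.333333, Γ_S=-0.142857; launch V₁=1·200/350=0.571429
k=0 src: V=0.5714
k=1 load: inc=0.571429, refl=0.571429·-0.333333=-0.1905; V=0.000000+0.571429+-0.190476=0.3810
k=2 src: inc=-0.190476, refl=-0.190476·-0.142857=0.0272; V=0.571429+-0.190476+0.027211=0.4082
k=3 load: inc=0.027211, refl=0.027211·-0.333333=-0.0091; V=0.380952+0.027211+-0.009070=0.3991
k=4 src: inc=-0.009070, refl=-0.009070·-0.142857=0.0013; V=0.408163+-0.009070+0.001296=0.4004
k=5 load: inc=0.001296, refl=0.001296·-0.333333=-0.0004; V=0.399093+0.001296+-0.000432=0.4000
k=6 src: inc=-0.000432, refl=-0.000432·-0.142857=0.0001; V=0.400389+-0.000432+0.000062=0.4000
k=7 load: inc=0.000062, refl=0.000062·-0.333333=-0.0000; V=0.399957+0.000062+-0.000021=0.4000
k=8 src: inc=-0.000021, refl=-0.000021·-0.142857=0.0000; V=0.400019+-0.000021+0.000003=0.4000
k=9 load: inc=0.000003, refl=0.000003·-0.333333=-0.0000; V=0.399998+0.000003+-0.000001=0.4000
k=10 src: inc=-0.000001, refl=-0.000001·-0.142857=0.0000; V=0.400001+-0.000001+0.000000=0.4000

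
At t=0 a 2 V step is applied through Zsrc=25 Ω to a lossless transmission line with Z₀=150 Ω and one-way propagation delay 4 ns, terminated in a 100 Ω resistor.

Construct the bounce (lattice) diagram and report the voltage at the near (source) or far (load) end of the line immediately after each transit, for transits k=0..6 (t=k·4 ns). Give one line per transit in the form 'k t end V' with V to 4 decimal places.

0 0 source 1.7143
1 4 load 1.3714
2 8 source 1.6163
3 12 load 1.5673
4 16 source 1.6023
5 20 load 1.5953
6 24 source 1.6003

Γ_L=-0.200000, Γ_S=-0.714286; launch V₁=2·150/175=1.714286
k=0 src: V=1.7143
k=1 load: inc=1.714286, refl=1.714286·-0.200000=-0.3429; V=0.000000+1.714286+-0.342857=1.3714
k=2 src: inc=-0.342857, refl=-0.342857·-0.714286=0.2449; V=1.714286+-0.342857+0.244898=1.6163
k=3 load: inc=0.244898, refl=0.244898·-0.200000=-0.0490; V=1.371429+0.244898+-0.048980=1.5673
k=4 src: inc=-0.048980, refl=-0.048980·-0.714286=0.0350; V=1.616327+-0.048980+0.034985=1.6023
k=5 load: inc=0.034985, refl=0.034985·-0.200000=-0.0070; V=1.567347+0.034985+-0.006997=1.5953
k=6 src: inc=-0.006997, refl=-0.006997·-0.714286=0.0050; V=1.602332+-0.006997+0.004998=1.6003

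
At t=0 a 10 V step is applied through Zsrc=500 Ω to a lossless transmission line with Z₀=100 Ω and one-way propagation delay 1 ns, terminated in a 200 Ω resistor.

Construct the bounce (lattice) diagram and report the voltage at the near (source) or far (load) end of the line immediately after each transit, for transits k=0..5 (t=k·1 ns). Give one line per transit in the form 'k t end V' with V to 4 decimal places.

Γ_L=0.333333, Γ_S=0.666667; launch V₁=10·100/600=1.666667
k=0 src: V=1.6667
k=1 load: inc=1.666667, refl=1.666667·0.333333=0.5556; V=0.000000+1.666667+0.555556=2.2222
k=2 src: inc=0.555556, refl=0.555556·0.666667=0.3704; V=1.666667+0.555556+0.370370=2.5926
k=3 load: inc=0.370370, refl=0.370370·0.333333=0.1235; V=2.222222+0.370370+0.123457=2.7160
k=4 src: inc=0.123457, refl=0.123457·0.666667=0.0823; V=2.592593+0.123457+0.082305=2.7984
k=5 load: inc=0.082305, refl=0.082305·0.333333=0.0274; V=2.716049+0.082305+0.027435=2.8258

0 0 source 1.6667
1 1 load 2.2222
2 2 source 2.5926
3 3 load 2.7160
4 4 source 2.7984
5 5 load 2.8258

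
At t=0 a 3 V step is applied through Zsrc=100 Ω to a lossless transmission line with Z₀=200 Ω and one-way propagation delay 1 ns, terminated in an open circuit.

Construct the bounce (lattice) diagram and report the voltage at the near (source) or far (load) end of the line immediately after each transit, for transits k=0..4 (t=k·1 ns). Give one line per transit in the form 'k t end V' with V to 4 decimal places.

Γ_L=1.000000, Γ_S=-0.333333; launch V₁=3·200/300=2.000000
k=0 src: V=2.0000
k=1 load: inc=2.000000, refl=2.000000·1.000000=2.0000; V=0.000000+2.000000+2.000000=4.0000
k=2 src: inc=2.000000, refl=2.000000·-0.333333=-0.6667; V=2.000000+2.000000+-0.666667=3.3333
k=3 load: inc=-0.666667, refl=-0.666667·1.000000=-0.6667; V=4.000000+-0.666667+-0.666667=2.6667
k=4 src: inc=-0.666667, refl=-0.666667·-0.333333=0.2222; V=3.333333+-0.666667+0.222222=2.8889

0 0 source 2.0000
1 1 load 4.0000
2 2 source 3.3333
3 3 load 2.6667
4 4 source 2.8889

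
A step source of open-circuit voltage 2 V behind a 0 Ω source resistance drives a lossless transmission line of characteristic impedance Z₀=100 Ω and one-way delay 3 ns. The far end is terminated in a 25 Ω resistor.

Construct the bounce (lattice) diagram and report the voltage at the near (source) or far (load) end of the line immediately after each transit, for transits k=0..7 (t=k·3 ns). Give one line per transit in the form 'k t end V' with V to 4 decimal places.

0 0 source 2.0000
1 3 load 0.8000
2 6 source 2.0000
3 9 load 1.2800
4 12 source 2.0000
5 15 load 1.5680
6 18 source 2.0000
7 21 load 1.7408

Γ_L=-0.600000, Γ_S=-1.000000; launch V₁=2·100/100=2.000000
k=0 src: V=2.0000
k=1 load: inc=2.000000, refl=2.000000·-0.600000=-1.2000; V=0.000000+2.000000+-1.200000=0.8000
k=2 src: inc=-1.200000, refl=-1.200000·-1.000000=1.2000; V=2.000000+-1.200000+1.200000=2.0000
k=3 load: inc=1.200000, refl=1.200000·-0.600000=-0.7200; V=0.800000+1.200000+-0.720000=1.2800
k=4 src: inc=-0.720000, refl=-0.720000·-1.000000=0.7200; V=2.000000+-0.720000+0.720000=2.0000
k=5 load: inc=0.720000, refl=0.720000·-0.600000=-0.4320; V=1.280000+0.720000+-0.432000=1.5680
k=6 src: inc=-0.432000, refl=-0.432000·-1.000000=0.4320; V=2.000000+-0.432000+0.432000=2.0000
k=7 load: inc=0.432000, refl=0.432000·-0.600000=-0.2592; V=1.568000+0.432000+-0.259200=1.7408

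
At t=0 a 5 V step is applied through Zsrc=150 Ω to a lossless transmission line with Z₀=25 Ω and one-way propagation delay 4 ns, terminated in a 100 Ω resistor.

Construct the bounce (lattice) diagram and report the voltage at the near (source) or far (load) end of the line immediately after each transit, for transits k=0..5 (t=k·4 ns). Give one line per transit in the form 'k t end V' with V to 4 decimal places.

0 0 source 0.7143
1 4 load 1.1429
2 8 source 1.4490
3 12 load 1.6327
4 16 source 1.7638
5 20 load 1.8426

Γ_L=0.600000, Γ_S=0.714286; launch V₁=5·25/175=0.714286
k=0 src: V=0.7143
k=1 load: inc=0.714286, refl=0.714286·0.600000=0.4286; V=0.000000+0.714286+0.428571=1.1429
k=2 src: inc=0.428571, refl=0.428571·0.714286=0.3061; V=0.714286+0.428571+0.306122=1.4490
k=3 load: inc=0.306122, refl=0.306122·0.600000=0.1837; V=1.142857+0.306122+0.183673=1.6327
k=4 src: inc=0.183673, refl=0.183673·0.714286=0.1312; V=1.448980+0.183673+0.131195=1.7638
k=5 load: inc=0.131195, refl=0.131195·0.600000=0.0787; V=1.632653+0.131195+0.078717=1.8426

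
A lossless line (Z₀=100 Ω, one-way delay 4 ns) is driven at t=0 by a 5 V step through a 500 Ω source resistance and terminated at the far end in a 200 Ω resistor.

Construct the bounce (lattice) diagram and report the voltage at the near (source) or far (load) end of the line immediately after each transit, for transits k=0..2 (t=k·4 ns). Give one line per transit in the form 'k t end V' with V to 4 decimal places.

Γ_L=0.333333, Γ_S=0.666667; launch V₁=5·100/600=0.833333
k=0 src: V=0.8333
k=1 load: inc=0.833333, refl=0.833333·0.333333=0.2778; V=0.000000+0.833333+0.277778=1.1111
k=2 src: inc=0.277778, refl=0.277778·0.666667=0.1852; V=0.833333+0.277778+0.185185=1.2963

0 0 source 0.8333
1 4 load 1.1111
2 8 source 1.2963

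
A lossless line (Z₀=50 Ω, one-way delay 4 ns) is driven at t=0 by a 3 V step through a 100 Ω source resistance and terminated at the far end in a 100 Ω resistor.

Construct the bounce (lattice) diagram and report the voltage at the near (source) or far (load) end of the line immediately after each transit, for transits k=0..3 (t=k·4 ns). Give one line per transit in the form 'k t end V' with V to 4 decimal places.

0 0 source 1.0000
1 4 load 1.3333
2 8 source 1.4444
3 12 load 1.4815

Γ_L=0.333333, Γ_S=0.333333; launch V₁=3·50/150=1.000000
k=0 src: V=1.0000
k=1 load: inc=1.000000, refl=1.000000·0.333333=0.3333; V=0.000000+1.000000+0.333333=1.3333
k=2 src: inc=0.333333, refl=0.333333·0.333333=0.1111; V=1.000000+0.333333+0.111111=1.4444
k=3 load: inc=0.111111, refl=0.111111·0.333333=0.0370; V=1.333333+0.111111+0.037037=1.4815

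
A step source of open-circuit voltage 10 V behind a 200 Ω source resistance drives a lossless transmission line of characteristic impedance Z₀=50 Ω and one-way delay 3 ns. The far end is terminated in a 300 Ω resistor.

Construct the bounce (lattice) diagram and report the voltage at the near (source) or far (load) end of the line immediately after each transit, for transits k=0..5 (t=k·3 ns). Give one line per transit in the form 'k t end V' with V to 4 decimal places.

Γ_L=0.714286, Γ_S=0.600000; launch V₁=10·50/250=2.000000
k=0 src: V=2.0000
k=1 load: inc=2.000000, refl=2.000000·0.714286=1.4286; V=0.000000+2.000000+1.428571=3.4286
k=2 src: inc=1.428571, refl=1.428571·0.600000=0.8571; V=2.000000+1.428571+0.857143=4.2857
k=3 load: inc=0.857143, refl=0.857143·0.714286=0.6122; V=3.428571+0.857143+0.612245=4.8980
k=4 src: inc=0.612245, refl=0.612245·0.600000=0.3673; V=4.285714+0.612245+0.367347=5.2653
k=5 load: inc=0.367347, refl=0.367347·0.714286=0.2624; V=4.897959+0.367347+0.262391=5.5277

0 0 source 2.0000
1 3 load 3.4286
2 6 source 4.2857
3 9 load 4.8980
4 12 source 5.2653
5 15 load 5.5277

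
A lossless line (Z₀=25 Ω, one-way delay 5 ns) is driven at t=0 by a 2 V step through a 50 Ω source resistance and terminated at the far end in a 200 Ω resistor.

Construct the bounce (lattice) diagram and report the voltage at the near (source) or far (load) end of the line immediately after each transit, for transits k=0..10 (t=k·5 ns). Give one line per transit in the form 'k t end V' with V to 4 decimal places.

0 0 source 0.6667
1 5 load 1.1852
2 10 source 1.3580
3 15 load 1.4925
4 20 source 1.5373
5 25 load 1.5721
6 30 source 1.5837
7 35 load 1.5928
8 40 source 1.5958
9 45 load 1.5981
10 50 source 1.5989

Γ_L=0.777778, Γ_S=0.333333; launch V₁=2·25/75=0.666667
k=0 src: V=0.6667
k=1 load: inc=0.666667, refl=0.666667·0.777778=0.5185; V=0.000000+0.666667+0.518519=1.1852
k=2 src: inc=0.518519, refl=0.518519·0.333333=0.1728; V=0.666667+0.518519+0.172840=1.3580
k=3 load: inc=0.172840, refl=0.172840·0.777778=0.1344; V=1.185185+0.172840+0.134431=1.4925
k=4 src: inc=0.134431, refl=0.134431·0.333333=0.0448; V=1.358025+0.134431+0.044810=1.5373
k=5 load: inc=0.044810, refl=0.044810·0.777778=0.0349; V=1.492455+0.044810+0.034852=1.5721
k=6 src: inc=0.034852, refl=0.034852·0.333333=0.0116; V=1.537266+0.034852+0.011617=1.5837
k=7 load: inc=0.011617, refl=0.011617·0.777778=0.0090; V=1.572118+0.011617+0.009036=1.5928
k=8 src: inc=0.009036, refl=0.009036·0.333333=0.0030; V=1.583736+0.009036+0.003012=1.5958
k=9 load: inc=0.003012, refl=0.003012·0.777778=0.0023; V=1.592771+0.003012+0.002343=1.5981
k=10 src: inc=0.002343, refl=0.002343·0.333333=0.0008; V=1.595783+0.002343+0.000781=1.5989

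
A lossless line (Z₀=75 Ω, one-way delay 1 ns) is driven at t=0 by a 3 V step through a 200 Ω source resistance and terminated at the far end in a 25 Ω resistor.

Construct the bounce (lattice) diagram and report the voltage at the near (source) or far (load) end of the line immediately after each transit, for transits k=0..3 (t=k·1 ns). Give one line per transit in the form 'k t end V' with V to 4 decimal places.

Γ_L=-0.500000, Γ_S=0.454545; launch V₁=3·75/275=0.818182
k=0 src: V=0.8182
k=1 load: inc=0.818182, refl=0.818182·-0.500000=-0.4091; V=0.000000+0.818182+-0.409091=0.4091
k=2 src: inc=-0.409091, refl=-0.409091·0.454545=-0.1860; V=0.818182+-0.409091+-0.185950=0.2231
k=3 load: inc=-0.185950, refl=-0.185950·-0.500000=0.0930; V=0.409091+-0.185950+0.092975=0.3161

0 0 source 0.8182
1 1 load 0.4091
2 2 source 0.2231
3 3 load 0.3161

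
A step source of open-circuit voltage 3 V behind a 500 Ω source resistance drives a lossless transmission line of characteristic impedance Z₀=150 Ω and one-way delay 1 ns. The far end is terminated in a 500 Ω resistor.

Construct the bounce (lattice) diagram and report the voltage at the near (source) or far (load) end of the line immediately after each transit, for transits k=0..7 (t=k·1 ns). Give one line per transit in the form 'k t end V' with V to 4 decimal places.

Γ_L=0.538462, Γ_S=0.538462; launch V₁=3·150/650=0.692308
k=0 src: V=0.6923
k=1 load: inc=0.692308, refl=0.692308·0.538462=0.3728; V=0.000000+0.692308+0.372781=1.0651
k=2 src: inc=0.372781, refl=0.372781·0.538462=0.2007; V=0.692308+0.372781+0.200728=1.2658
k=3 load: inc=0.200728, refl=0.200728·0.538462=0.1081; V=1.065089+0.200728+0.108084=1.3739
k=4 src: inc=0.108084, refl=0.108084·0.538462=0.0582; V=1.265817+0.108084+0.058199=1.4321
k=5 load: inc=0.058199, refl=0.058199·0.538462=0.0313; V=1.373901+0.058199+0.031338=1.4634
k=6 src: inc=0.031338, refl=0.031338·0.538462=0.0169; V=1.432101+0.031338+0.016874=1.4803
k=7 load: inc=0.016874, refl=0.016874·0.538462=0.0091; V=1.463439+0.016874+0.009086=1.4894

0 0 source 0.6923
1 1 load 1.0651
2 2 source 1.2658
3 3 load 1.3739
4 4 source 1.4321
5 5 load 1.4634
6 6 source 1.4803
7 7 load 1.4894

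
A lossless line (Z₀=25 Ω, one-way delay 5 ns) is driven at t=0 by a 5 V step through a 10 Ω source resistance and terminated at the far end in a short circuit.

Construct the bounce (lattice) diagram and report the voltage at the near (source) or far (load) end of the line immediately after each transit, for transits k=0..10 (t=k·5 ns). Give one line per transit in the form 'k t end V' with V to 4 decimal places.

0 0 source 3.5714
1 5 load 0.0000
2 10 source 1.5306
3 15 load 0.0000
4 20 source 0.6560
5 25 load 0.0000
6 30 source 0.2811
7 35 load 0.0000
8 40 source 0.1205
9 45 load 0.0000
10 50 source 0.0516

Γ_L=-1.000000, Γ_S=-0.428571; launch V₁=5·25/35=3.571429
k=0 src: V=3.5714
k=1 load: inc=3.571429, refl=3.571429·-1.000000=-3.5714; V=0.000000+3.571429+-3.571429=0.0000
k=2 src: inc=-3.571429, refl=-3.571429·-0.428571=1.5306; V=3.571429+-3.571429+1.530612=1.5306
k=3 load: inc=1.530612, refl=1.530612·-1.000000=-1.5306; V=0.000000+1.530612+-1.530612=0.0000
k=4 src: inc=-1.530612, refl=-1.530612·-0.428571=0.6560; V=1.530612+-1.530612+0.655977=0.6560
k=5 load: inc=0.655977, refl=0.655977·-1.000000=-0.6560; V=0.000000+0.655977+-0.655977=0.0000
k=6 src: inc=-0.655977, refl=-0.655977·-0.428571=0.2811; V=0.655977+-0.655977+0.281133=0.2811
k=7 load: inc=0.281133, refl=0.281133·-1.000000=-0.2811; V=0.000000+0.281133+-0.281133=0.0000
k=8 src: inc=-0.281133, refl=-0.281133·-0.428571=0.1205; V=0.281133+-0.281133+0.120486=0.1205
k=9 load: inc=0.120486, refl=0.120486·-1.000000=-0.1205; V=0.000000+0.120486+-0.120486=0.0000
k=10 src: inc=-0.120486, refl=-0.120486·-0.428571=0.0516; V=0.120486+-0.120486+0.051637=0.0516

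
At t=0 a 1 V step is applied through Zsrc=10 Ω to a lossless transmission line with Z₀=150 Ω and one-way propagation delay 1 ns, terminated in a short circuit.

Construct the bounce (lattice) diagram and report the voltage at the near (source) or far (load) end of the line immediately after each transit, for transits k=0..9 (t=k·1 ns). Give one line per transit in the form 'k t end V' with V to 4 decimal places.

0 0 source 0.9375
1 1 load 0.0000
2 2 source 0.8203
3 3 load 0.0000
4 4 source 0.7178
5 5 load 0.0000
6 6 source 0.6281
7 7 load 0.0000
8 8 source 0.5495
9 9 load 0.0000

Γ_L=-1.000000, Γ_S=-0.875000; launch V₁=1·150/160=0.937500
k=0 src: V=0.9375
k=1 load: inc=0.937500, refl=0.937500·-1.000000=-0.9375; V=0.000000+0.937500+-0.937500=0.0000
k=2 src: inc=-0.937500, refl=-0.937500·-0.875000=0.8203; V=0.937500+-0.937500+0.820312=0.8203
k=3 load: inc=0.820312, refl=0.820312·-1.000000=-0.8203; V=0.000000+0.820312+-0.820312=0.0000
k=4 src: inc=-0.820312, refl=-0.820312·-0.875000=0.7178; V=0.820312+-0.820312+0.717773=0.7178
k=5 load: inc=0.717773, refl=0.717773·-1.000000=-0.7178; V=0.000000+0.717773+-0.717773=0.0000
k=6 src: inc=-0.717773, refl=-0.717773·-0.875000=0.6281; V=0.717773+-0.717773+0.628052=0.6281
k=7 load: inc=0.628052, refl=0.628052·-1.000000=-0.6281; V=0.000000+0.628052+-0.628052=0.0000
k=8 src: inc=-0.628052, refl=-0.628052·-0.875000=0.5495; V=0.628052+-0.628052+0.549545=0.5495
k=9 load: inc=0.549545, refl=0.549545·-1.000000=-0.5495; V=0.000000+0.549545+-0.549545=0.0000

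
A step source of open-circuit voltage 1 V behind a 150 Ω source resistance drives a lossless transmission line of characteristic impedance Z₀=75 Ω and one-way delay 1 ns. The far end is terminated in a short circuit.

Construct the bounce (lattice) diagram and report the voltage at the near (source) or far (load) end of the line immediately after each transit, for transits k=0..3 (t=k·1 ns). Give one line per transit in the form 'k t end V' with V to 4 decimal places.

Γ_L=-1.000000, Γ_S=0.333333; launch V₁=1·75/225=0.333333
k=0 src: V=0.3333
k=1 load: inc=0.333333, refl=0.333333·-1.000000=-0.3333; V=0.000000+0.333333+-0.333333=0.0000
k=2 src: inc=-0.333333, refl=-0.333333·0.333333=-0.1111; V=0.333333+-0.333333+-0.111111=-0.1111
k=3 load: inc=-0.111111, refl=-0.111111·-1.000000=0.1111; V=0.000000+-0.111111+0.111111=0.0000

0 0 source 0.3333
1 1 load 0.0000
2 2 source -0.1111
3 3 load 0.0000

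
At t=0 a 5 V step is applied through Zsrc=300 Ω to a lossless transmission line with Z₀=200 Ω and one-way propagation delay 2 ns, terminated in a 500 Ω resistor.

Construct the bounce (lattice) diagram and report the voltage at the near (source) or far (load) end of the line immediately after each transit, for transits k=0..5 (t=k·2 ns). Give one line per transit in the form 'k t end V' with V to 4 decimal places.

Γ_L=0.428571, Γ_S=0.200000; launch V₁=5·200/500=2.000000
k=0 src: V=2.0000
k=1 load: inc=2.000000, refl=2.000000·0.428571=0.8571; V=0.000000+2.000000+0.857143=2.8571
k=2 src: inc=0.857143, refl=0.857143·0.200000=0.1714; V=2.000000+0.857143+0.171429=3.0286
k=3 load: inc=0.171429, refl=0.171429·0.428571=0.0735; V=2.857143+0.171429+0.073469=3.1020
k=4 src: inc=0.073469, refl=0.073469·0.200000=0.0147; V=3.028571+0.073469+0.014694=3.1167
k=5 load: inc=0.014694, refl=0.014694·0.428571=0.0063; V=3.102041+0.014694+0.006297=3.1230

0 0 source 2.0000
1 2 load 2.8571
2 4 source 3.0286
3 6 load 3.1020
4 8 source 3.1167
5 10 load 3.1230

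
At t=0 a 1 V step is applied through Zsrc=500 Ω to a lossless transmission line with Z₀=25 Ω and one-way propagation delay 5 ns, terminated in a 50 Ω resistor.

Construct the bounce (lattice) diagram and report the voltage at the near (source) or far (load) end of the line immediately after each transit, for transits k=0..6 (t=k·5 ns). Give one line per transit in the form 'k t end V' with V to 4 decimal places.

0 0 source 0.0476
1 5 load 0.0635
2 10 source 0.0779
3 15 load 0.0826
4 20 source 0.0870
5 25 load 0.0884
6 30 source 0.0897

Γ_L=0.333333, Γ_S=0.904762; launch V₁=1·25/525=0.047619
k=0 src: V=0.0476
k=1 load: inc=0.047619, refl=0.047619·0.333333=0.0159; V=0.000000+0.047619+0.015873=0.0635
k=2 src: inc=0.015873, refl=0.015873·0.904762=0.0144; V=0.047619+0.015873+0.014361=0.0779
k=3 load: inc=0.014361, refl=0.014361·0.333333=0.0048; V=0.063492+0.014361+0.004787=0.0826
k=4 src: inc=0.004787, refl=0.004787·0.904762=0.0043; V=0.077853+0.004787+0.004331=0.0870
k=5 load: inc=0.004331, refl=0.004331·0.333333=0.0014; V=0.082640+0.004331+0.001444=0.0884
k=6 src: inc=0.001444, refl=0.001444·0.904762=0.0013; V=0.086972+0.001444+0.001306=0.0897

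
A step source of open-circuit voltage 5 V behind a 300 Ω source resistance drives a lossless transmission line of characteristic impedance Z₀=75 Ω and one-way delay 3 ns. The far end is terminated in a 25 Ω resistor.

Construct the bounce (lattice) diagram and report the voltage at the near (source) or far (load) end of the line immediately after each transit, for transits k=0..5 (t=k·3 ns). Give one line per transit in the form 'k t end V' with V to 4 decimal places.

0 0 source 1.0000
1 3 load 0.5000
2 6 source 0.2000
3 9 load 0.3500
4 12 source 0.4400
5 15 load 0.3950

Γ_L=-0.500000, Γ_S=0.600000; launch V₁=5·75/375=1.000000
k=0 src: V=1.0000
k=1 load: inc=1.000000, refl=1.000000·-0.500000=-0.5000; V=0.000000+1.000000+-0.500000=0.5000
k=2 src: inc=-0.500000, refl=-0.500000·0.600000=-0.3000; V=1.000000+-0.500000+-0.300000=0.2000
k=3 load: inc=-0.300000, refl=-0.300000·-0.500000=0.1500; V=0.500000+-0.300000+0.150000=0.3500
k=4 src: inc=0.150000, refl=0.150000·0.600000=0.0900; V=0.200000+0.150000+0.090000=0.4400
k=5 load: inc=0.090000, refl=0.090000·-0.500000=-0.0450; V=0.350000+0.090000+-0.045000=0.3950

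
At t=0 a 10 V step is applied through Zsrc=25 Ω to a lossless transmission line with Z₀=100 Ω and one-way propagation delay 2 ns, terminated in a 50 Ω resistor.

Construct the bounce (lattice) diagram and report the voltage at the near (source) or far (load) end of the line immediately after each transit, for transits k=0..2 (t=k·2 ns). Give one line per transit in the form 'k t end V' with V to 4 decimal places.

0 0 source 8.0000
1 2 load 5.3333
2 4 source 6.9333

Γ_L=-0.333333, Γ_S=-0.600000; launch V₁=10·100/125=8.000000
k=0 src: V=8.0000
k=1 load: inc=8.000000, refl=8.000000·-0.333333=-2.6667; V=0.000000+8.000000+-2.666667=5.3333
k=2 src: inc=-2.666667, refl=-2.666667·-0.600000=1.6000; V=8.000000+-2.666667+1.600000=6.9333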